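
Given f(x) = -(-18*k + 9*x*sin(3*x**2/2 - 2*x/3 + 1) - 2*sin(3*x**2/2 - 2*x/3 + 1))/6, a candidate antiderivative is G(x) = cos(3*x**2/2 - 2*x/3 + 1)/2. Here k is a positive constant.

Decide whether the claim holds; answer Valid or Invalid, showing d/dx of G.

d/dx[G] = -3*x*sin(3*x**2/2 - 2*x/3 + 1)/2 + sin(3*x**2/2 - 2*x/3 + 1)/3
d/dx[G] - f(x) = -3*k != 0.

Invalid: d/dx[G] - f = -3*k, which is not 0.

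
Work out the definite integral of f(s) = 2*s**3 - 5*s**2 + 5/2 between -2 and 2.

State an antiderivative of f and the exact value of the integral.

Antiderivative: F(s) = s**4/2 - 5*s**3/3 + 5*s/2; value = -50/3

Integrate term by term and add the pieces.
F(s) = s**4/2 - 5*s**3/3 + 5*s/2 is an antiderivative of f.
Check: d/ds[s**4/2 - 5*s**3/3 + 5*s/2] = 2*s**3 - 5*s**2 + 5/2 = f(s).
F(2) = -1/3; F(-2) = 49/3.
Integral = F(2) - F(-2) = -50/3.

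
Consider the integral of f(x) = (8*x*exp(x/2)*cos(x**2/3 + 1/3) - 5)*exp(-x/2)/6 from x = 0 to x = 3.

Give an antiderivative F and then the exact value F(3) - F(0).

Antiderivative: F(x) = (6*exp(x/2)*sin(x**2/3 + 1/3) + 5)*exp(-x/2)/3; value = -5/3 - 2*sin(1/3) + 2*sin(10/3) + 5*exp(-3/2)/3

For F(x) to be correct the identity F'(x) - f(x) = 0 must hold.
F(x) = (6*exp(x/2)*sin(x**2/3 + 1/3) + 5)*exp(-x/2)/3 is an antiderivative of f.
Check: d/dx[(6*exp(x/2)*sin(x**2/3 + 1/3) + 5)*exp(-x/2)/3] = (8*x*exp(x/2)*cos(x**2/3 + 1/3) - 5)*exp(-x/2)/6 = f(x).
F(3) = 2*sin(10/3) + 5*exp(-3/2)/3; F(0) = 2*sin(1/3) + 5/3.
Integral = F(3) - F(0) = -5/3 - 2*sin(1/3) + 2*sin(10/3) + 5*exp(-3/2)/3.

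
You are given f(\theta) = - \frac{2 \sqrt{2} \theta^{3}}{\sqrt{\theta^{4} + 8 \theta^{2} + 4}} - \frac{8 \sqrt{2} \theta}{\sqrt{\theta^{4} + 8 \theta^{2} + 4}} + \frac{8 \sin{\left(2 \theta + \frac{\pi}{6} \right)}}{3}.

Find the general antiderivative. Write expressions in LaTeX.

The integrand splits into summands that can be handled one at a time.
Check: d/d\theta[\frac{\sqrt{2} \left(- 6 \sqrt{\theta^{4} + 8 \theta^{2} + 4} - 4 \sqrt{2} \cos{\left(2 \theta + \frac{\pi}{6} \right)}\right)}{6}] = \frac{- 6 \sqrt{2} \theta^{3} - 24 \sqrt{2} \theta + 8 \sqrt{\theta^{4} + 8 \theta^{2} + 4} \sin{\left(2 \theta + \frac{\pi}{6} \right)}}{3 \sqrt{\theta^{4} + 8 \theta^{2} + 4}}, which equals f(\theta).

F(\theta) = \frac{\sqrt{2} \left(- 6 \sqrt{\theta^{4} + 8 \theta^{2} + 4} - 4 \sqrt{2} \cos{\left(2 \theta + \frac{\pi}{6} \right)}\right)}{6} + C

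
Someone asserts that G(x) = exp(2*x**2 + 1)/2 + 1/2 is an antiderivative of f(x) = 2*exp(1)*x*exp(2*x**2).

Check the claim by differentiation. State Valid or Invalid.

d/dx[G] = 2*exp(1)*x*exp(2*x**2)
This equals f(x) exactly, so the claim holds.

Valid - the claim checks out under differentiation.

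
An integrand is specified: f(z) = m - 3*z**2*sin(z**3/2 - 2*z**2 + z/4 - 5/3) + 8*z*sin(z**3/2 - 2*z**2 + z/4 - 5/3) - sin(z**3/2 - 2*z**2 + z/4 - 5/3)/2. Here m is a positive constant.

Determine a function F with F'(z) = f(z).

Integrate term by term and add the pieces.
Check: d/dz[m*z + 2*cos(z**3/2 - 2*z**2 + z/4 - 5/3)] = m - 3*z**2*sin(z**3/2 - 2*z**2 + z/4 - 5/3) + 8*z*sin(z**3/2 - 2*z**2 + z/4 - 5/3) - sin(z**3/2 - 2*z**2 + z/4 - 5/3)/2 = f(z).

An antiderivative is F(z) = m*z + 2*cos(z**3/2 - 2*z**2 + z/4 - 5/3).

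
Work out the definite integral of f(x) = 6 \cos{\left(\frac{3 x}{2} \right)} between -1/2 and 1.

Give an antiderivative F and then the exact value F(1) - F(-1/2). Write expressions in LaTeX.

Antiderivative: F(x) = 4 \sin{\left(\frac{3 x}{2} \right)}; value = 4 \sin{\left(\frac{3}{4} \right)} + 4 \sin{\left(\frac{3}{2} \right)}

Recover f(x) by differentiating a candidate F(x); any mismatch rules it out.
F(x) = 4 \sin{\left(\frac{3 x}{2} \right)} is an antiderivative of f.
Check: d/dx[4 \sin{\left(\frac{3 x}{2} \right)}] = 6 \cos{\left(\frac{3 x}{2} \right)} = f(x).
F(1) = 4 \sin{\left(\frac{3}{2} \right)}; F(-1/2) = - 4 \sin{\left(\frac{3}{4} \right)}.
Integral = F(1) - F(-1/2) = 4 \sin{\left(\frac{3}{4} \right)} + 4 \sin{\left(\frac{3}{2} \right)}.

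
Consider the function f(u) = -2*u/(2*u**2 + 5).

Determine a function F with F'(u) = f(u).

The substitution w = 2*u**2 + 5 works: f is exactly (dF/dw)*(dw/du) for that inner function.
Check: d/du[-log(2*u**2 + 5)/2] = -2*u/(2*u**2 + 5) = f(u).

An antiderivative is F(u) = -log(2*u**2 + 5)/2.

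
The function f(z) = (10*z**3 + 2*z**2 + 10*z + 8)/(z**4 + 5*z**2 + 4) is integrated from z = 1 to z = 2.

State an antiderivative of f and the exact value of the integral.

Antiderivative: F(z) = 5*log(z**2 + 4) + 2*atan(z); value = -5*log(5) - pi/2 + 2*atan(2) + 5*log(8)

A candidate is checked by its d/dz: the result must match f(z).
F(z) = 5*log(z**2 + 4) + 2*atan(z) is an antiderivative of f.
Check: d/dz[5*log(z**2 + 4) + 2*atan(z)] = (10*z**3 + 2*z**2 + 10*z + 8)/(z**4 + 5*z**2 + 4) = f(z).
F(2) = 2*atan(2) + 5*log(8); F(1) = pi/2 + 5*log(5).
Integral = F(2) - F(1) = -5*log(5) - pi/2 + 2*atan(2) + 5*log(8).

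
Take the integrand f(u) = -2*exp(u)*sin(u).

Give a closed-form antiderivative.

An antiderivative is F(u) = -exp(u)*sin(u) + exp(u)*cos(u).

Whatever form F(u) takes, F'(u) = f(u) is non-negotiable.
Check: d/du[-exp(u)*sin(u) + exp(u)*cos(u)] = -2*exp(u)*sin(u) = f(u).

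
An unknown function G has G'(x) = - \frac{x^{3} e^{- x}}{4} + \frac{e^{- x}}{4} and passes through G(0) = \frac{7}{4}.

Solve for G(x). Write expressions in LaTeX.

G'(x) has the shape u'v + uv' for u = \frac{x^{3}}{4} + \frac{3 x^{2}}{4} + \frac{3 x}{2} + \frac{5}{4} and v = e^{- x} — it is the derivative of the product u*v.
A general antiderivative is \frac{\left(x^{3} + 3 x^{2} + 6 x + 5\right) e^{- x}}{4} + C.
The condition gives C = \frac{7}{4} - (\frac{5}{4}) = \frac{1}{2}.
So G(x) = \frac{x^{3} e^{- x}}{4} + \frac{3 x^{2} e^{- x}}{4} + \frac{3 x e^{- x}}{2} + \frac{1}{2} + \frac{5 e^{- x}}{4}.
Check: d/dx[\frac{x^{3} e^{- x}}{4} + \frac{3 x^{2} e^{- x}}{4} + \frac{3 x e^{- x}}{2} + \frac{1}{2} + \frac{5 e^{- x}}{4}] = \frac{\left(1 - x^{3}\right) e^{- x}}{4}, which equals G'(x).

G(x) = \frac{x^{3} e^{- x}}{4} + \frac{3 x^{2} e^{- x}}{4} + \frac{3 x e^{- x}}{2} + \frac{1}{2} + \frac{5 e^{- x}}{4}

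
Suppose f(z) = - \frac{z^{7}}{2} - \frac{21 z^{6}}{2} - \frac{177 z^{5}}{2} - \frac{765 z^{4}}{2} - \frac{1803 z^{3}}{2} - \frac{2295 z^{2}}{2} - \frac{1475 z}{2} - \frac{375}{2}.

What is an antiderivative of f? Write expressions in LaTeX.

The substitution u = \frac{z^{2}}{2} + 3 z + \frac{5}{2} works: f is exactly (dF/du)*(du/dz) for that inner function.
Check: d/dz[- \frac{z^{8}}{16} - \frac{3 z^{7}}{2} - \frac{59 z^{6}}{4} - \frac{153 z^{5}}{2} - \frac{1803 z^{4}}{8} - \frac{765 z^{3}}{2} - \frac{1475 z^{2}}{4} - \frac{375 z}{2}] = - \frac{z^{7}}{2} - \frac{21 z^{6}}{2} - \frac{177 z^{5}}{2} - \frac{765 z^{4}}{2} - \frac{1803 z^{3}}{2} - \frac{2295 z^{2}}{2} - \frac{1475 z}{2} - \frac{375}{2} = f(z).

An antiderivative is F(z) = - \frac{z^{8}}{16} - \frac{3 z^{7}}{2} - \frac{59 z^{6}}{4} - \frac{153 z^{5}}{2} - \frac{1803 z^{4}}{8} - \frac{765 z^{3}}{2} - \frac{1475 z^{2}}{4} - \frac{375 z}{2}.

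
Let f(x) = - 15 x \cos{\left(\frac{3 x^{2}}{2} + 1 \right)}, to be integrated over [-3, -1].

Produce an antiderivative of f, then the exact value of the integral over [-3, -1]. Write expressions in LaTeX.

The substitution u = \frac{3 x^{2}}{2} + 1 works: f is exactly (dF/du)*(du/dx) for that inner function.
F(x) = - 5 \sin{\left(\frac{3 x^{2}}{2} + 1 \right)} is an antiderivative of f.
Check: d/dx[- 5 \sin{\left(\frac{3 x^{2}}{2} + 1 \right)}] = - 15 x \cos{\left(\frac{3 x^{2}}{2} + 1 \right)} = f(x).
F(-1) = - 5 \sin{\left(\frac{5}{2} \right)}; F(-3) = - 5 \sin{\left(\frac{29}{2} \right)}.
Integral = F(-1) - F(-3) = - 5 \sin{\left(\frac{5}{2} \right)} + 5 \sin{\left(\frac{29}{2} \right)}.

Antiderivative: F(x) = - 5 \sin{\left(\frac{3 x^{2}}{2} + 1 \right)}; value = - 5 \sin{\left(\frac{5}{2} \right)} + 5 \sin{\left(\frac{29}{2} \right)}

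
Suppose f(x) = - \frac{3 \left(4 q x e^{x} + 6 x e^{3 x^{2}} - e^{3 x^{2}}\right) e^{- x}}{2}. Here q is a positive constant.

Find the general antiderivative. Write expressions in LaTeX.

F(x) = - 3 q x^{2} - \frac{3 e^{3 x^{2} - x}}{2} + C

An antiderivative F(x) passes only if d/dx[F] lands on f(x) exactly.
Check: d/dx[- 3 q x^{2} - \frac{3 e^{3 x^{2} - x}}{2}] = - 6 q x - 9 x e^{- x} e^{3 x^{2}} + \frac{3 e^{- x} e^{3 x^{2}}}{2}, which equals f(x).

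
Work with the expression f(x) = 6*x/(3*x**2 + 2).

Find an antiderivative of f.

The substitution u = 3*x**2 + 2 works: f is exactly (dF/du)*(du/dx) for that inner function.
Check: d/dx[log(3*x**2 + 2)] = 6*x/(3*x**2 + 2) = f(x).

An antiderivative is F(x) = log(3*x**2 + 2).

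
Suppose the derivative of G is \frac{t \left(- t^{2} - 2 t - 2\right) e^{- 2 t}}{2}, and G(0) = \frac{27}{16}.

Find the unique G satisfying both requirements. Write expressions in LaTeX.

G(t) = \frac{\left(4 t^{3} + 14 t^{2} + 22 t + 11\right) e^{- 2 t}}{16} + 1

Recognize the product-rule pattern: G'(t) = u'v + uv' with u = \frac{t^{3}}{4} + \frac{7 t^{2}}{8} + \frac{11 t}{8} + \frac{11}{16}, v = e^{- 2 t}, so integration by parts undoes it.
A general antiderivative is \frac{\left(4 t^{3} + 14 t^{2} + 22 t + 11\right) e^{- 2 t}}{16} + C.
The condition gives C = \frac{27}{16} - (\frac{11}{16}) = 1.
So G(t) = \frac{\left(4 t^{3} + 14 t^{2} + 22 t + 11\right) e^{- 2 t}}{16} + 1.
Check: d/dt[\frac{\left(4 t^{3} + 14 t^{2} + 22 t + 11\right) e^{- 2 t}}{16} + 1] = \frac{\left(- t^{3} - 2 t^{2} - 2 t\right) e^{- 2 t}}{2}, which equals G'(t).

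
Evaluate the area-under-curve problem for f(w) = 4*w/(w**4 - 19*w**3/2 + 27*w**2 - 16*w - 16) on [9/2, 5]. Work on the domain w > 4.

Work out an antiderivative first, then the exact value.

Antiderivative: F(w) = 4*(-85*(w - 4)*log(w - 4) + 81*(w - 4)*log(w - 2) + 4*(w - 4)*log(w + 1/2) - 180)/(405*(w - 4)); value = -4*log(5/2)/5 - 68*log(2)/81 - 16*log(5)/405 + 16*log(11/2)/405 + 4*log(3)/5 + 16/9

Factor the denominator ((w - 4)**2*(w - 2)*(2*w + 1)) and decompose: f = 32/(405*(2*w + 1)) + 4/(5*(w - 2)) - 68/(81*(w - 4)) + 16/(9*(w - 4)**2); each piece integrates to a log, atan, or power term.
F(w) = 4*(-85*(w - 4)*log(w - 4) + 81*(w - 4)*log(w - 2) + 4*(w - 4)*log(w + 1/2) - 180)/(405*(w - 4)) is an antiderivative of f.
Check: d/dw[4*(-85*(w - 4)*log(w - 4) + 81*(w - 4)*log(w - 2) + 4*(w - 4)*log(w + 1/2) - 180)/(405*(w - 4))] = 8*w/(2*w**4 - 19*w**3 + 54*w**2 - 32*w - 32), which equals f(w).
F(5) = -16/9 + 16*log(11/2)/405 + 4*log(3)/5; F(9/2) = -32/9 + 16*log(5)/405 + 68*log(2)/81 + 4*log(5/2)/5.
Integral = F(5) - F(9/2) = -4*log(5/2)/5 - 68*log(2)/81 - 16*log(5)/405 + 16*log(11/2)/405 + 4*log(3)/5 + 16/9.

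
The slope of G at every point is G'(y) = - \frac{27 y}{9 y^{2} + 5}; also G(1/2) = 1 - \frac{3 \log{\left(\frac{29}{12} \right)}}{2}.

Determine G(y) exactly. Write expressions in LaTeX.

G(y) = 1 - \frac{3 \log{\left(3 y^{2} + \frac{5}{3} \right)}}{2}

G'(y) matches the chain-rule pattern g'(h)*h' with inner function h(y) = 3 y^{2} + \frac{5}{3}; substituting u = h(y) collapses the integral.
A general antiderivative is - \frac{3 \log{\left(3 y^{2} + \frac{5}{3} \right)}}{2} + C.
The condition gives C = 1 - \frac{3 \log{\left(\frac{29}{12} \right)}}{2} - (- \frac{3 \log{\left(\frac{29}{12} \right)}}{2}) = 1.
So G(y) = 1 - \frac{3 \log{\left(3 y^{2} + \frac{5}{3} \right)}}{2}.
Check: d/dy[1 - \frac{3 \log{\left(3 y^{2} + \frac{5}{3} \right)}}{2}] = - \frac{27 y}{9 y^{2} + 5} = G'(y).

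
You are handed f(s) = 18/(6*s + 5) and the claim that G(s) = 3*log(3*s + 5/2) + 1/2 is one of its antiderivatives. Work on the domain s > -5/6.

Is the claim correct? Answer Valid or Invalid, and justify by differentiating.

Valid - differentiating G returns exactly f.

d/ds[G] = 18/(6*s + 5)
This equals f(s) exactly, so the claim holds.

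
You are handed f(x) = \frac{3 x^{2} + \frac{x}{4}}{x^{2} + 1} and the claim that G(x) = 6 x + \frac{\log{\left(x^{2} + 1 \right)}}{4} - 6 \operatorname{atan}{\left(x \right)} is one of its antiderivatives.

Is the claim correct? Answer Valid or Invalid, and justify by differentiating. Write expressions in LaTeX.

d/dx[G] = \frac{12 x^{2} + x}{2 x^{2} + 2}
d/dx[G] - f(x) = \frac{12 x^{2} + x}{4 x^{2} + 4} != 0.

Invalid: d/dx[G] - f = \frac{12 x^{2} + x}{4 x^{2} + 4}, which is not 0.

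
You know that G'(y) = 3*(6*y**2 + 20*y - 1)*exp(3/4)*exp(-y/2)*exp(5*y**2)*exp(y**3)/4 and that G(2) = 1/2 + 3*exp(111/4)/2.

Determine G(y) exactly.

The substitution u = y**3 + 5*y**2 - y/2 + 3/4 works: G'(y) is exactly (dG/du)*(du/dy) for that inner function.
A general antiderivative is 3*exp(y**3 + 5*y**2 - y/2 + 3/4)/2 + C.
The condition gives C = 1/2 + 3*exp(111/4)/2 - (3*exp(111/4)/2) = 1/2.
So G(y) = (1 + 3*exp(3/4)*exp(-y/2)*exp(5*y**2)*exp(y**3))/2.
Check: d/dy[(1 + 3*exp(3/4)*exp(-y/2)*exp(5*y**2)*exp(y**3))/2] = (18*y**2*exp(3/4)*exp(5*y**2)*exp(y**3) + 60*y*exp(3/4)*exp(5*y**2)*exp(y**3) - 3*exp(3/4)*exp(5*y**2)*exp(y**3))*exp(-y/2)/4, which equals G'(y).

G(y) = (1 + 3*exp(3/4)*exp(-y/2)*exp(5*y**2)*exp(y**3))/2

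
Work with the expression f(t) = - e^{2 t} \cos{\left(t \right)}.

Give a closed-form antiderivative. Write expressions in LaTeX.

A candidate is checked by its d/dt: the result must match f(t).
Check: d/dt[- \frac{e^{2 t} \sin{\left(t \right)}}{5} - \frac{2 e^{2 t} \cos{\left(t \right)}}{5}] = - e^{2 t} \cos{\left(t \right)} = f(t).

An antiderivative is F(t) = - \frac{e^{2 t} \sin{\left(t \right)}}{5} - \frac{2 e^{2 t} \cos{\left(t \right)}}{5}.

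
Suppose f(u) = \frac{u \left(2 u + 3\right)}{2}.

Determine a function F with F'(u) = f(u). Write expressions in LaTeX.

An antiderivative is F(u) = \frac{u^{3}}{3} + \frac{3 u^{2}}{4}.

Whatever form F(u) takes, F'(u) = f(u) is non-negotiable.
Check: d/du[\frac{u^{3}}{3} + \frac{3 u^{2}}{4}] = u^{2} + \frac{3 u}{2}, which equals f(u).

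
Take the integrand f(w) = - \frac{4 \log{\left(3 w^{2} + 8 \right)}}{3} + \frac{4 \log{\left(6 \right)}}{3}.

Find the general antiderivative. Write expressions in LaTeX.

Recover f(w) by differentiating a candidate F(w); any mismatch rules it out.
Check: d/dw[- \frac{4 w \log{\left(\frac{w^{2}}{2} + \frac{4}{3} \right)}}{3} + \frac{8 w}{3} - \frac{16 \sqrt{6} \operatorname{atan}{\left(\frac{\sqrt{6} w}{4} \right)}}{9}] = - \frac{4 \log{\left(3 w^{2} + 8 \right)}}{3} + \frac{4 \log{\left(6 \right)}}{3} = f(w).

F(w) = - \frac{4 w \log{\left(\frac{w^{2}}{2} + \frac{4}{3} \right)}}{3} + \frac{8 w}{3} - \frac{16 \sqrt{6} \operatorname{atan}{\left(\frac{\sqrt{6} w}{4} \right)}}{9} + C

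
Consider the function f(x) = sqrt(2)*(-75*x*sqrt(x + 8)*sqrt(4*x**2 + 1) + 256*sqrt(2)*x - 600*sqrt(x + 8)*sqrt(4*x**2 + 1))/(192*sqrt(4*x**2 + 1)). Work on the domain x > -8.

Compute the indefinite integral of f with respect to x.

Differentiate the proposed F(x) back; it has to land on f(x) exactly.
Check: d/dx[-5*x**2*sqrt(x/2 + 4)/16 - 5*x*sqrt(x/2 + 4) - 20*sqrt(x/2 + 4) + 2*sqrt(4*x**2 + 1)/3] = sqrt(2)*(-75*x**2*sqrt(4*x**2 + 1) + 256*sqrt(2)*x*sqrt(x + 8) - 1200*x*sqrt(4*x**2 + 1) - 4800*sqrt(4*x**2 + 1))/(192*sqrt(x + 8)*sqrt(4*x**2 + 1)), which equals f(x).

F(x) = -5*x**2*sqrt(x/2 + 4)/16 - 5*x*sqrt(x/2 + 4) - 20*sqrt(x/2 + 4) + 2*sqrt(4*x**2 + 1)/3 + C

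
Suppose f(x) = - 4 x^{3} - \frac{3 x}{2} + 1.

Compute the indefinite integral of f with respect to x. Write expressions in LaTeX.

Integrate term by term and add the pieces.
Check: d/dx[- x^{4} - \frac{3 x^{2}}{4} + x] = - 4 x^{3} - \frac{3 x}{2} + 1 = f(x).

F(x) = - x^{4} - \frac{3 x^{2}}{4} + x + C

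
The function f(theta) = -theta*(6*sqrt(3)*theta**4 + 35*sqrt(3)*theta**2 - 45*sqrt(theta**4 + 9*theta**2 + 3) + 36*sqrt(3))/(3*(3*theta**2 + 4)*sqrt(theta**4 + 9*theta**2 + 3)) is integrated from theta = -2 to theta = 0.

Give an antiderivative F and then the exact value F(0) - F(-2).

Antiderivative: F(theta) = -sqrt(theta**4/3 + 3*theta**2 + 1) + 5*log(3*theta**2/2 + 2)/2; value = -5*log(8)/2 - 1 + 5*log(2)/2 + sqrt(165)/3

A candidate is checked by its d/dtheta: the result must match f(theta).
F(theta) = -sqrt(theta**4/3 + 3*theta**2 + 1) + 5*log(3*theta**2/2 + 2)/2 is an antiderivative of f.
Check: d/dtheta[-sqrt(theta**4/3 + 3*theta**2 + 1) + 5*log(3*theta**2/2 + 2)/2] = (-6*sqrt(3)*theta**5 - 35*sqrt(3)*theta**3 + 45*theta*sqrt(theta**4 + 9*theta**2 + 3) - 36*sqrt(3)*theta)/(9*theta**2*sqrt(theta**4 + 9*theta**2 + 3) + 12*sqrt(theta**4 + 9*theta**2 + 3)), which equals f(theta).
F(0) = -1 + 5*log(2)/2; F(-2) = -sqrt(165)/3 + 5*log(8)/2.
Integral = F(0) - F(-2) = -5*log(8)/2 - 1 + 5*log(2)/2 + sqrt(165)/3.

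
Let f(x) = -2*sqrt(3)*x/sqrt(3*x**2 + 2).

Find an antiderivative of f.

An antiderivative is F(x) = -2*sqrt(x**2 + 2/3).

The substitution u = x**2 + 2/3 works: f is exactly (dF/du)*(du/dx) for that inner function.
Check: d/dx[-2*sqrt(x**2 + 2/3)] = -2*sqrt(3)*x/sqrt(3*x**2 + 2) = f(x).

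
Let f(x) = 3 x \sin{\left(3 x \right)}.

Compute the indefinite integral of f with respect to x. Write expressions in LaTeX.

F(x) = - x \cos{\left(3 x \right)} + \frac{\sin{\left(3 x \right)}}{3} + C

Any candidate F(x) must reproduce f(x) exactly when differentiated.
Check: d/dx[- x \cos{\left(3 x \right)} + \frac{\sin{\left(3 x \right)}}{3}] = 3 x \sin{\left(3 x \right)} = f(x).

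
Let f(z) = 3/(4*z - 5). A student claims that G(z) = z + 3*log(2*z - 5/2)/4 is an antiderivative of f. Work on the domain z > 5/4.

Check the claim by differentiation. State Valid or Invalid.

Invalid: d/dz[G] - f = 1, which is not 0.

d/dz[G] = (4*z - 2)/(4*z - 5)
d/dz[G] - f(z) = 1 != 0.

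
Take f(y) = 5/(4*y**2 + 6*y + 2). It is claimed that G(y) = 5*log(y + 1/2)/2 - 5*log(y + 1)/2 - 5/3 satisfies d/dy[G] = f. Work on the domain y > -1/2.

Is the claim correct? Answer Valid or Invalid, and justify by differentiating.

d/dy[G] = 5/(4*y**2 + 6*y + 2)
This equals f(y) exactly, so the claim holds.

Valid - the claim checks out under differentiation.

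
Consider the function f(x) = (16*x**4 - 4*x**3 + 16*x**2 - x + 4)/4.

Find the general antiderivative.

F(x) = x*(96*x**4 - 30*x**3 + 160*x**2 - 15*x + 120)/120 + C

Recover f(x) by differentiating a candidate F(x); any mismatch rules it out.
Check: d/dx[x*(96*x**4 - 30*x**3 + 160*x**2 - 15*x + 120)/120] = 4*x**4 - x**3 + 4*x**2 - x/4 + 1, which equals f(x).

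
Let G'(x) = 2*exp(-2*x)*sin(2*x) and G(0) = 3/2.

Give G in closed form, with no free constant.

G(x) = 2 - exp(-2*x)*sin(2*x)/2 - exp(-2*x)*cos(2*x)/2

Check a candidate G(x) by differentiating: d/dx[G] must match the given G'(x).
A general antiderivative is -exp(-2*x)*sin(2*x)/2 - exp(-2*x)*cos(2*x)/2 + C.
The condition gives C = 3/2 - (-1/2) = 2.
So G(x) = 2 - exp(-2*x)*sin(2*x)/2 - exp(-2*x)*cos(2*x)/2.
Check: d/dx[2 - exp(-2*x)*sin(2*x)/2 - exp(-2*x)*cos(2*x)/2] = 2*exp(-2*x)*sin(2*x) = G'(x).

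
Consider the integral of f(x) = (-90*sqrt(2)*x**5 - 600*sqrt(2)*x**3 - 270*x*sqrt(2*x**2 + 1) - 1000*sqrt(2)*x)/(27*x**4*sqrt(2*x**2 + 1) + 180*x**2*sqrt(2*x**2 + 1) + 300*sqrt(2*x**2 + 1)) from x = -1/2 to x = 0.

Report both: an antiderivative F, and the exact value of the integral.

An antiderivative F(x) passes only if d/dx[F] lands on f(x) exactly.
F(x) = -5*sqrt(4*x**2 + 2)/3 + 5/(x**2 + 10/3) is an antiderivative of f.
Check: d/dx[-5*sqrt(4*x**2 + 2)/3 + 5/(x**2 + 10/3)] = (-90*sqrt(2)*x**5 - 600*sqrt(2)*x**3 - 270*x*sqrt(2*x**2 + 1) - 1000*sqrt(2)*x)/(27*x**4*sqrt(2*x**2 + 1) + 180*x**2*sqrt(2*x**2 + 1) + 300*sqrt(2*x**2 + 1)) = f(x).
F(0) = 3/2 - 5*sqrt(2)/3; F(-1/2) = 60/43 - 5*sqrt(3)/3.
Integral = F(0) - F(-1/2) = -5*sqrt(2)/3 + 9/86 + 5*sqrt(3)/3.

Antiderivative: F(x) = -5*sqrt(4*x**2 + 2)/3 + 5/(x**2 + 10/3); value = -5*sqrt(2)/3 + 9/86 + 5*sqrt(3)/3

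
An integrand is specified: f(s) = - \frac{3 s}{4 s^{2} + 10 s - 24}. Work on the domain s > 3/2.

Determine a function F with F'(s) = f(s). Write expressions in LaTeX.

An antiderivative is F(s) = - \frac{3 \left(3 \log{\left(s - \frac{3}{2} \right)} + 8 \log{\left(s + 4 \right)}\right)}{44}.

Factor the denominator (2 \left(s + 4\right) \left(2 s - 3\right)) and decompose: f = - \frac{9}{22 \left(2 s - 3\right)} - \frac{6}{11 \left(s + 4\right)}; each piece integrates to a log, atan, or power term.
Check: d/ds[- \frac{3 \left(3 \log{\left(s - \frac{3}{2} \right)} + 8 \log{\left(s + 4 \right)}\right)}{44}] = - \frac{3 s}{4 s^{2} + 10 s - 24} = f(s).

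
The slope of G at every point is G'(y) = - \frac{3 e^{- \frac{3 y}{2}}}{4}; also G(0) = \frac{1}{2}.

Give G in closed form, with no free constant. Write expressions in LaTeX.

G(y) = \frac{e^{- \frac{3 y}{2}}}{2}

The proposed G(y) is checked by its d/dy: the result must match the given G'(y).
A general antiderivative is \frac{e^{- \frac{3 y}{2}}}{2} + C.
The condition gives C = \frac{1}{2} - (\frac{1}{2}) = 0.
So G(y) = \frac{e^{- \frac{3 y}{2}}}{2}.
Check: d/dy[\frac{e^{- \frac{3 y}{2}}}{2}] = - \frac{3 e^{- \frac{3 y}{2}}}{4} = G'(y).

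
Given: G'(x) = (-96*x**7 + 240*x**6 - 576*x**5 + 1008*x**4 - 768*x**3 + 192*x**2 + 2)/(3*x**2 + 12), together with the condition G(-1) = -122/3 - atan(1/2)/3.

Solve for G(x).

G(x) = 2*(-2*x**2 + 2*x)**3/3 + atan(x/2)/3 + 2

Whatever form G(x) takes, its d/dx must return the stated G'(x).
A general antiderivative is 2*(-2*x**2 + 2*x)**3/3 + atan(x/2)/3 + C.
The condition gives C = -122/3 - atan(1/2)/3 - (-128/3 - atan(1/2)/3) = 2.
So G(x) = 2*(-2*x**2 + 2*x)**3/3 + atan(x/2)/3 + 2.
Check: d/dx[2*(-2*x**2 + 2*x)**3/3 + atan(x/2)/3 + 2] = (-96*x**7 + 240*x**6 - 576*x**5 + 1008*x**4 - 768*x**3 + 192*x**2 + 2)/(3*x**2 + 12) = G'(x).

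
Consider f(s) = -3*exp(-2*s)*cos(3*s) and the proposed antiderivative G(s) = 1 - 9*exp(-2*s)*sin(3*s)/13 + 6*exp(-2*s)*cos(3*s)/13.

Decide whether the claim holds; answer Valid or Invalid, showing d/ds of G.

Valid: G'(s) = f(s).

d/ds[G] = -3*exp(-2*s)*cos(3*s)
This equals f(s) exactly, so the claim holds.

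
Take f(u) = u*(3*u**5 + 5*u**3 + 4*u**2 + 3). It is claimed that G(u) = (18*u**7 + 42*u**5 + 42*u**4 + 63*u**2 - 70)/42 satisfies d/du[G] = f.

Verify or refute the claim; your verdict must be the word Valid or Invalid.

d/du[G] = 3*u**6 + 5*u**4 + 4*u**3 + 3*u
This equals f(u) exactly, so the claim holds.

Valid - the claim checks out under differentiation.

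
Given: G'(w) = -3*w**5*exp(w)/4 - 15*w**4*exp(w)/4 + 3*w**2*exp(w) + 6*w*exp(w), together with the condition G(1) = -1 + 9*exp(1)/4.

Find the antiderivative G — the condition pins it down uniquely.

G(w) = -(3*w**5*exp(w) - 12*w**2*exp(w) + 4)/4

Recognize the product-rule pattern: G'(w) = u'v + uv' with u = -3*w**5/4 + 3*w**2, v = exp(w), so integration by parts undoes it.
A general antiderivative is -3*(w**5/4 - w**2)*exp(w) + C.
The condition gives C = -1 + 9*exp(1)/4 - (9*exp(1)/4) = -1.
So G(w) = -(3*w**5*exp(w) - 12*w**2*exp(w) + 4)/4.
Check: d/dw[-(3*w**5*exp(w) - 12*w**2*exp(w) + 4)/4] = -3*w**5*exp(w)/4 - 15*w**4*exp(w)/4 + 3*w**2*exp(w) + 6*w*exp(w) = G'(w).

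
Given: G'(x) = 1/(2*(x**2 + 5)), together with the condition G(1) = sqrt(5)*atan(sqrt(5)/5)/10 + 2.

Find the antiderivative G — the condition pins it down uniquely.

The proposed G(x) is checked by its d/dx: the result must match the given G'(x).
A general antiderivative is sqrt(5)*atan(sqrt(5)*x/5)/10 + C.
The condition gives C = sqrt(5)*atan(sqrt(5)/5)/10 + 2 - (sqrt(5)*atan(sqrt(5)/5)/10) = 2.
So G(x) = (sqrt(5)*atan(sqrt(5)*x/5) + 20)/10.
Check: d/dx[(sqrt(5)*atan(sqrt(5)*x/5) + 20)/10] = 1/(2*x**2 + 10), which equals G'(x).

G(x) = (sqrt(5)*atan(sqrt(5)*x/5) + 20)/10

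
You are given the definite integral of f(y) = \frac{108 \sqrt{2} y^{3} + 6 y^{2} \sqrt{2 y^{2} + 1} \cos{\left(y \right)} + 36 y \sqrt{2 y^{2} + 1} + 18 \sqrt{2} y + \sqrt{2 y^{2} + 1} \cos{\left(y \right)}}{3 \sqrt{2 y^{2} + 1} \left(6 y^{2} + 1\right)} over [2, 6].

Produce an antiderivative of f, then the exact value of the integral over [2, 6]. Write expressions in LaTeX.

Any candidate F(y) must reproduce f(y) exactly when differentiated.
F(y) = 3 \sqrt{4 y^{2} + 2} + \log{\left(3 y^{2} + \frac{1}{2} \right)} + \frac{\sin{\left(y \right)}}{3} is an antiderivative of f.
Check: d/dy[3 \sqrt{4 y^{2} + 2} + \log{\left(3 y^{2} + \frac{1}{2} \right)} + \frac{\sin{\left(y \right)}}{3}] = \frac{108 \sqrt{2} y^{3} + 6 y^{2} \sqrt{2 y^{2} + 1} \cos{\left(y \right)} + 36 y \sqrt{2 y^{2} + 1} + 18 \sqrt{2} y + \sqrt{2 y^{2} + 1} \cos{\left(y \right)}}{18 y^{2} \sqrt{2 y^{2} + 1} + 3 \sqrt{2 y^{2} + 1}}, which equals f(y).
F(6) = \frac{\sin{\left(6 \right)}}{3} + \log{\left(\frac{217}{2} \right)} + 3 \sqrt{146}; F(2) = \frac{\sin{\left(2 \right)}}{3} + \log{\left(\frac{25}{2} \right)} + 9 \sqrt{2}.
Integral = F(6) - F(2) = - 9 \sqrt{2} - \log{\left(\frac{25}{2} \right)} - \frac{\sin{\left(2 \right)}}{3} + \frac{\sin{\left(6 \right)}}{3} + \log{\left(\frac{217}{2} \right)} + 3 \sqrt{146}.

Antiderivative: F(y) = 3 \sqrt{4 y^{2} + 2} + \log{\left(3 y^{2} + \frac{1}{2} \right)} + \frac{\sin{\left(y \right)}}{3}; value = - 9 \sqrt{2} - \log{\left(\frac{25}{2} \right)} - \frac{\sin{\left(2 \right)}}{3} + \frac{\sin{\left(6 \right)}}{3} + \log{\left(\frac{217}{2} \right)} + 3 \sqrt{146}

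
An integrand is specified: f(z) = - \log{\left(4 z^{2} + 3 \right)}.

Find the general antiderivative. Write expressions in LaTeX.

A first test for any F(z): its z-derivative must equal f(z) identically.
Check: d/dz[- z \log{\left(4 z^{2} + 3 \right)} + 2 z - \sqrt{3} \operatorname{atan}{\left(\frac{2 \sqrt{3} z}{3} \right)}] = - \log{\left(4 z^{2} + 3 \right)} = f(z).

F(z) = - z \log{\left(4 z^{2} + 3 \right)} + 2 z - \sqrt{3} \operatorname{atan}{\left(\frac{2 \sqrt{3} z}{3} \right)} + C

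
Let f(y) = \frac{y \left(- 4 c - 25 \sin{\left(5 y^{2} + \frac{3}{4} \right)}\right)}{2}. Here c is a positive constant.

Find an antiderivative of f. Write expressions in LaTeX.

An antiderivative is F(y) = - c y^{2} + \frac{5 \cos{\left(5 y^{2} + \frac{3}{4} \right)}}{4}.

For F(y) to be correct the identity F'(y) - f(y) = 0 must hold.
Check: d/dy[- c y^{2} + \frac{5 \cos{\left(5 y^{2} + \frac{3}{4} \right)}}{4}] = - 2 c y - \frac{25 y \sin{\left(5 y^{2} + \frac{3}{4} \right)}}{2}, which equals f(y).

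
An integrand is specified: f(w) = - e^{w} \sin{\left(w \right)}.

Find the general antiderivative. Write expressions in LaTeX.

F(w) = \frac{\left(- \sin{\left(w \right)} + \cos{\left(w \right)}\right) e^{w}}{2} + C

Any candidate F(w) must reproduce f(w) exactly when differentiated.
Check: d/dw[\frac{\left(- \sin{\left(w \right)} + \cos{\left(w \right)}\right) e^{w}}{2}] = - e^{w} \sin{\left(w \right)} = f(w).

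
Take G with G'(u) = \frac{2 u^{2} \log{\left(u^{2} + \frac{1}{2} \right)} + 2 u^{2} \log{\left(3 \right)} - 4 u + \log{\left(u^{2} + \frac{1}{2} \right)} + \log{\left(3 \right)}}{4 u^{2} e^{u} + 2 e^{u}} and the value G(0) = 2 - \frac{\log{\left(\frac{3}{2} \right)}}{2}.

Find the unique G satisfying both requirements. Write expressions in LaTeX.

G(u) = \frac{\left(4 e^{u} - \log{\left(u^{2} + \frac{1}{2} \right)} - \log{\left(3 \right)}\right) e^{- u}}{2}

Recognize the product-rule pattern: G'(u) = v'r + vr' with v = - \frac{e^{- u}}{2}, r = \log{\left(3 u^{2} + \frac{3}{2} \right)}, so integration by parts undoes it.
A general antiderivative is - \frac{e^{- u} \log{\left(3 u^{2} + \frac{3}{2} \right)}}{2} + C.
The condition gives C = 2 - \frac{\log{\left(\frac{3}{2} \right)}}{2} - (- \frac{\log{\left(\frac{3}{2} \right)}}{2}) = 2.
So G(u) = \frac{\left(4 e^{u} - \log{\left(u^{2} + \frac{1}{2} \right)} - \log{\left(3 \right)}\right) e^{- u}}{2}.
Check: d/du[\frac{\left(4 e^{u} - \log{\left(u^{2} + \frac{1}{2} \right)} - \log{\left(3 \right)}\right) e^{- u}}{2}] = \frac{2 u^{2} \log{\left(u^{2} + \frac{1}{2} \right)} + 2 u^{2} \log{\left(3 \right)} - 4 u + \log{\left(u^{2} + \frac{1}{2} \right)} + \log{\left(3 \right)}}{4 u^{2} e^{u} + 2 e^{u}} = G'(u).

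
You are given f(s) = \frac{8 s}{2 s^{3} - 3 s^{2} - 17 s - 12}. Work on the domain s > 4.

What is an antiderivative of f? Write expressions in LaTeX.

An antiderivative is F(s) = \frac{32 \log{\left(s - 4 \right)}}{55} + \frac{8 \log{\left(s + 1 \right)}}{5} - \frac{24 \log{\left(s + \frac{3}{2} \right)}}{11}.

Factor the denominator (\left(s - 4\right) \left(s + 1\right) \left(2 s + 3\right)) and decompose: f = - \frac{48}{11 \left(2 s + 3\right)} + \frac{8}{5 \left(s + 1\right)} + \frac{32}{55 \left(s - 4\right)}; each piece integrates to a log, atan, or power term.
Check: d/ds[\frac{32 \log{\left(s - 4 \right)}}{55} + \frac{8 \log{\left(s + 1 \right)}}{5} - \frac{24 \log{\left(s + \frac{3}{2} \right)}}{11}] = \frac{8 s}{2 s^{3} - 3 s^{2} - 17 s - 12} = f(s).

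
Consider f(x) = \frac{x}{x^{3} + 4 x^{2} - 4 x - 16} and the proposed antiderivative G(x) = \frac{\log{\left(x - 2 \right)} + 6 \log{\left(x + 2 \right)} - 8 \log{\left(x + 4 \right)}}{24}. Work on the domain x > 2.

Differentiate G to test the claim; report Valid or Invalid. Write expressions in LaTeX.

d/dx[G] = \frac{- x^{2} + 18 x - 8}{24 x^{3} + 96 x^{2} - 96 x - 384}
d/dx[G] - f(x) = - \frac{1}{24 x - 48} != 0.

Invalid: d/dx[G] - f = - \frac{1}{24 x - 48}, which is not 0.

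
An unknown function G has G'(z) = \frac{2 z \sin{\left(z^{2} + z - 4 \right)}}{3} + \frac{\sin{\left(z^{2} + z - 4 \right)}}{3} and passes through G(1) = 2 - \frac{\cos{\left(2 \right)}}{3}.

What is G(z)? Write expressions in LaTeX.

G'(z) matches the chain-rule pattern g'(h)*h' with inner function h(z) = z^{2} + z - 4; substituting u = h(z) collapses the integral.
A general antiderivative is - \frac{\cos{\left(z^{2} + z - 4 \right)}}{3} + C.
The condition gives C = 2 - \frac{\cos{\left(2 \right)}}{3} - (- \frac{\cos{\left(2 \right)}}{3}) = 2.
So G(z) = 2 - \frac{\cos{\left(z^{2} + z - 4 \right)}}{3}.
Check: d/dz[2 - \frac{\cos{\left(z^{2} + z - 4 \right)}}{3}] = \frac{2 z \sin{\left(z^{2} + z - 4 \right)}}{3} + \frac{\sin{\left(z^{2} + z - 4 \right)}}{3} = G'(z).

G(z) = 2 - \frac{\cos{\left(z^{2} + z - 4 \right)}}{3}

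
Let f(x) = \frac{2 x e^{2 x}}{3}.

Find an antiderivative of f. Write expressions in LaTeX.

An antiderivative is F(x) = \frac{x e^{2 x}}{3} - \frac{e^{2 x}}{6}.

f has the shape u'v + uv' for u = \frac{x}{3} - \frac{1}{6} and v = e^{2 x} — it is the derivative of the product u*v.
Check: d/dx[\frac{x e^{2 x}}{3} - \frac{e^{2 x}}{6}] = \frac{2 x e^{2 x}}{3} = f(x).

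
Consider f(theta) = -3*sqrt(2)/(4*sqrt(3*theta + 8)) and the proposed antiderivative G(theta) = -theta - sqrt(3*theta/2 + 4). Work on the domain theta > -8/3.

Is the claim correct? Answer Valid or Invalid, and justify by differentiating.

Invalid: d/dtheta[G] - f = -1, which is not 0.

d/dtheta[G] = (-4*sqrt(3*theta + 8) - 3*sqrt(2))/(4*sqrt(3*theta + 8))
d/dtheta[G] - f(theta) = -1 != 0.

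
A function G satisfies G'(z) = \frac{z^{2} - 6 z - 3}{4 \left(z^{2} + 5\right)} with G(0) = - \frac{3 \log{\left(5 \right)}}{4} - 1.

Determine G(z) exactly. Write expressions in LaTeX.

G(z) = \frac{5 z - 15 \log{\left(z^{2} + 5 \right)} - 8 \sqrt{5} \operatorname{atan}{\left(\frac{\sqrt{5} z}{5} \right)} - 20}{20}

A first test for any G(z): its z-derivative must equal the given G'(z).
A general antiderivative is \frac{z}{4} - \frac{3 \log{\left(z^{2} + 5 \right)}}{4} - \frac{2 \sqrt{5} \operatorname{atan}{\left(\frac{\sqrt{5} z}{5} \right)}}{5} + C.
The condition gives C = - \frac{3 \log{\left(5 \right)}}{4} - 1 - (- \frac{3 \log{\left(5 \right)}}{4}) = -1.
So G(z) = \frac{5 z - 15 \log{\left(z^{2} + 5 \right)} - 8 \sqrt{5} \operatorname{atan}{\left(\frac{\sqrt{5} z}{5} \right)} - 20}{20}.
Check: d/dz[\frac{5 z - 15 \log{\left(z^{2} + 5 \right)} - 8 \sqrt{5} \operatorname{atan}{\left(\frac{\sqrt{5} z}{5} \right)} - 20}{20}] = \frac{z^{2} - 6 z - 3}{4 z^{2} + 20}, which equals G'(z).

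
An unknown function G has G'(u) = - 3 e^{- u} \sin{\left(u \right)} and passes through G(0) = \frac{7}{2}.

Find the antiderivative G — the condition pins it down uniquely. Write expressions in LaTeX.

Differentiate the proposed G(u) back; it has to land on the given G'(u).
A general antiderivative is \frac{3 e^{- u} \sin{\left(u \right)}}{2} + \frac{3 e^{- u} \cos{\left(u \right)}}{2} + C.
The condition gives C = \frac{7}{2} - (\frac{3}{2}) = 2.
So G(u) = \frac{\left(4 e^{u} + 3 \sin{\left(u \right)} + 3 \cos{\left(u \right)}\right) e^{- u}}{2}.
Check: d/du[\frac{\left(4 e^{u} + 3 \sin{\left(u \right)} + 3 \cos{\left(u \right)}\right) e^{- u}}{2}] = - 3 e^{- u} \sin{\left(u \right)} = G'(u).

G(u) = \frac{\left(4 e^{u} + 3 \sin{\left(u \right)} + 3 \cos{\left(u \right)}\right) e^{- u}}{2}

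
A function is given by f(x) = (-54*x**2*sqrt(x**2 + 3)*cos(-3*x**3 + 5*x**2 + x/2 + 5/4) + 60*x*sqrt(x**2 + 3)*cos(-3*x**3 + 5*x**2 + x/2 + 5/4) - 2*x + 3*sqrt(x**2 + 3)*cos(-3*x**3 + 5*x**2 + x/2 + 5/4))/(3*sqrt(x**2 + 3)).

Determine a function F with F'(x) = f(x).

A candidate is checked by its d/dx: the result must match f(x).
Check: d/dx[-2*sqrt(x**2 + 3)/3 + 2*sin(-3*x**3 + 5*x**2 + x/2 + 5/4)] = (-54*x**2*sqrt(x**2 + 3)*cos(-3*x**3 + 5*x**2 + x/2 + 5/4) + 60*x*sqrt(x**2 + 3)*cos(-3*x**3 + 5*x**2 + x/2 + 5/4) - 2*x + 3*sqrt(x**2 + 3)*cos(-3*x**3 + 5*x**2 + x/2 + 5/4))/(3*sqrt(x**2 + 3)) = f(x).

An antiderivative is F(x) = -2*sqrt(x**2 + 3)/3 + 2*sin(-3*x**3 + 5*x**2 + x/2 + 5/4).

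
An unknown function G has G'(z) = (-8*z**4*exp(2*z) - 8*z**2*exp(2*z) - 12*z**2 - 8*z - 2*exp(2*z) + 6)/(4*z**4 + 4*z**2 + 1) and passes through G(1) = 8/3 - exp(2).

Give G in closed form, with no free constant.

G(z) = (-2*z**2*exp(2*z) + 6*z - exp(2*z) + 2)/(2*z**2 + 1)

The proposed G(z) is checked by its d/dz: the result must match the given G'(z).
A general antiderivative is (3*z + 1)/(z**2 + 1/2) - exp(2*z) + C.
The condition gives C = 8/3 - exp(2) - (8/3 - exp(2)) = 0.
So G(z) = (-2*z**2*exp(2*z) + 6*z - exp(2*z) + 2)/(2*z**2 + 1).
Check: d/dz[(-2*z**2*exp(2*z) + 6*z - exp(2*z) + 2)/(2*z**2 + 1)] = (-8*z**4*exp(2*z) - 8*z**2*exp(2*z) - 12*z**2 - 8*z - 2*exp(2*z) + 6)/(4*z**4 + 4*z**2 + 1) = G'(z).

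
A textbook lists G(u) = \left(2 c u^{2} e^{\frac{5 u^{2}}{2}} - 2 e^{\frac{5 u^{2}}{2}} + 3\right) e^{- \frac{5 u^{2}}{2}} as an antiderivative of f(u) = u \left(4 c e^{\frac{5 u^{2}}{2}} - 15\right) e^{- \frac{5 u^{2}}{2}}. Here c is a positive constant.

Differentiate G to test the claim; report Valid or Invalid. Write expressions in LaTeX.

d/du[G] = \left(4 c u e^{\frac{5 u^{2}}{2}} - 15 u\right) e^{- \frac{5 u^{2}}{2}}
This equals f(u) exactly, so the claim holds.

Valid - differentiating G returns exactly f.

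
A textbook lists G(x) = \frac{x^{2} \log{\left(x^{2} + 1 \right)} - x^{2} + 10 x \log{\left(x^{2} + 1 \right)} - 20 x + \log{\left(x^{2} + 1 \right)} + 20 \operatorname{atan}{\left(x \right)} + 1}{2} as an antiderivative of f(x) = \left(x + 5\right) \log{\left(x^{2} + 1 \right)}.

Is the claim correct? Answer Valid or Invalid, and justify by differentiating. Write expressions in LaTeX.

Valid - the claim checks out under differentiation.

d/dx[G] = x \log{\left(x^{2} + 1 \right)} + 5 \log{\left(x^{2} + 1 \right)}
This equals f(x) exactly, so the claim holds.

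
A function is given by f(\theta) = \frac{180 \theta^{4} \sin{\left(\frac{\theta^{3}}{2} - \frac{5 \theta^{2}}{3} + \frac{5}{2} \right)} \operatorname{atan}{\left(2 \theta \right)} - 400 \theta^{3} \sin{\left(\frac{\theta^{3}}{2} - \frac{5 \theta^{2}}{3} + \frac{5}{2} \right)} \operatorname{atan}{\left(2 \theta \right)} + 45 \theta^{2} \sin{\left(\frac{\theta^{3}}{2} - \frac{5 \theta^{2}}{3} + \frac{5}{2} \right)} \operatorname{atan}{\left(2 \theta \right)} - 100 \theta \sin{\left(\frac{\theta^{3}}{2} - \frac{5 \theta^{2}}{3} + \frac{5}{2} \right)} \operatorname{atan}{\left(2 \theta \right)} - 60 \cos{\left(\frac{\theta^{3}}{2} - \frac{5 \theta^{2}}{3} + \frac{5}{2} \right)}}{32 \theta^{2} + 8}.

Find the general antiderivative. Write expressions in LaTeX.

f has the shape u'v + uv' for u = - \frac{15 \operatorname{atan}{\left(2 \theta \right)}}{4} and v = \cos{\left(\frac{\theta^{3}}{2} - \frac{5 \theta^{2}}{3} + \frac{5}{2} \right)} — it is the derivative of the product u*v.
Check: d/d\theta[- \frac{15 \cos{\left(\frac{\theta^{3}}{2} - \frac{5 \theta^{2}}{3} + \frac{5}{2} \right)} \operatorname{atan}{\left(2 \theta \right)}}{4}] = \frac{180 \theta^{4} \sin{\left(\frac{\theta^{3}}{2} - \frac{5 \theta^{2}}{3} + \frac{5}{2} \right)} \operatorname{atan}{\left(2 \theta \right)} - 400 \theta^{3} \sin{\left(\frac{\theta^{3}}{2} - \frac{5 \theta^{2}}{3} + \frac{5}{2} \right)} \operatorname{atan}{\left(2 \theta \right)} + 45 \theta^{2} \sin{\left(\frac{\theta^{3}}{2} - \frac{5 \theta^{2}}{3} + \frac{5}{2} \right)} \operatorname{atan}{\left(2 \theta \right)} - 100 \theta \sin{\left(\frac{\theta^{3}}{2} - \frac{5 \theta^{2}}{3} + \frac{5}{2} \right)} \operatorname{atan}{\left(2 \theta \right)} - 60 \cos{\left(\frac{\theta^{3}}{2} - \frac{5 \theta^{2}}{3} + \frac{5}{2} \right)}}{32 \theta^{2} + 8} = f(\theta).

F(\theta) = - \frac{15 \cos{\left(\frac{\theta^{3}}{2} - \frac{5 \theta^{2}}{3} + \frac{5}{2} \right)} \operatorname{atan}{\left(2 \theta \right)}}{4} + C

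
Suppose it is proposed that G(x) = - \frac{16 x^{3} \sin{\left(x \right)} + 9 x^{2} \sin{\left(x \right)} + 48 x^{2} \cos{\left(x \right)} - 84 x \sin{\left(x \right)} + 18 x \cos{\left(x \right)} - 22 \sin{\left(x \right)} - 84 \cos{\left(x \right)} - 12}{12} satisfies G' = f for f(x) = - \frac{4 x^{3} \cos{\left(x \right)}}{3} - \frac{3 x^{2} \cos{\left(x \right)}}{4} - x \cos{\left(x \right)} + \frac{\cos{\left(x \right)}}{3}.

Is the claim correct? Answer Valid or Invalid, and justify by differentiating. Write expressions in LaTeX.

d/dx[G] = - \frac{4 x^{3} \cos{\left(x \right)}}{3} - \frac{3 x^{2} \cos{\left(x \right)}}{4} - x \cos{\left(x \right)} + \frac{\cos{\left(x \right)}}{3}
This equals f(x) exactly, so the claim holds.

Valid - differentiating G returns exactly f.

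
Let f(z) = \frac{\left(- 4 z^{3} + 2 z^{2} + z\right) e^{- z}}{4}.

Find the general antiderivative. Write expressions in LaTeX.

F(z) = \frac{\left(4 z^{3} + 10 z^{2} + 19 z + 19\right) e^{- z}}{4} + C

Recognize the product-rule pattern: f = u'v + uv' with u = z^{3} + \frac{5 z^{2}}{2} + \frac{19 z}{4} + \frac{19}{4}, v = e^{- z}, so integration by parts undoes it.
Check: d/dz[\frac{\left(4 z^{3} + 10 z^{2} + 19 z + 19\right) e^{- z}}{4}] = \frac{\left(- 4 z^{3} + 2 z^{2} + z\right) e^{- z}}{4} = f(z).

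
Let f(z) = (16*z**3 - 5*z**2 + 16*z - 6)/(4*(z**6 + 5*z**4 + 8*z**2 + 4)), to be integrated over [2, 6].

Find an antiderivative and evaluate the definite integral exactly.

A first test for any F(z): its z-derivative must equal f(z) identically.
F(z) = (-z/4 - 2)/(z**2 + 2) - atan(z)/4 is an antiderivative of f.
Check: d/dz[(-z/4 - 2)/(z**2 + 2) - atan(z)/4] = (16*z**3 - 5*z**2 + 16*z - 6)/(4*z**6 + 20*z**4 + 32*z**2 + 16), which equals f(z).
F(6) = -atan(6)/4 - 7/76; F(2) = -5/12 - atan(2)/4.
Integral = F(6) - F(2) = -atan(6)/4 + atan(2)/4 + 37/114.

Antiderivative: F(z) = (-z/4 - 2)/(z**2 + 2) - atan(z)/4; value = -atan(6)/4 + atan(2)/4 + 37/114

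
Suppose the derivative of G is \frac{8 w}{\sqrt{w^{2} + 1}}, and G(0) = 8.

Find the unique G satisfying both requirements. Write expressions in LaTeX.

G(w) = 8 \sqrt{w^{2} + 1}

The substitution u = 4 w^{2} + 4 works: G'(w) is exactly (dG/du)*(du/dw) for that inner function.
A general antiderivative is 4 \sqrt{4 w^{2} + 4} + C.
The condition gives C = 8 - (8) = 0.
So G(w) = 8 \sqrt{w^{2} + 1}.
Check: d/dw[8 \sqrt{w^{2} + 1}] = \frac{8 w}{\sqrt{w^{2} + 1}} = G'(w).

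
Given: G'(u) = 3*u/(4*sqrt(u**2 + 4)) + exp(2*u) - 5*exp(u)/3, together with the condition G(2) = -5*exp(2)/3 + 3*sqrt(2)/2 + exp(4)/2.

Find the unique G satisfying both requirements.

Integrate term by term and add the pieces.
A general antiderivative is 3*sqrt(u**2 + 4)/4 + exp(2*u)/2 - 5*exp(u)/3 + C.
The condition gives C = -5*exp(2)/3 + 3*sqrt(2)/2 + exp(4)/2 - (-5*exp(2)/3 + 3*sqrt(2)/2 + exp(4)/2) = 0.
So G(u) = 3*sqrt(u**2 + 4)/4 + exp(2*u)/2 - 5*exp(u)/3.
Check: d/du[3*sqrt(u**2 + 4)/4 + exp(2*u)/2 - 5*exp(u)/3] = (9*u + 12*sqrt(u**2 + 4)*exp(2*u) - 20*sqrt(u**2 + 4)*exp(u))/(12*sqrt(u**2 + 4)), which equals G'(u).

G(u) = 3*sqrt(u**2 + 4)/4 + exp(2*u)/2 - 5*exp(u)/3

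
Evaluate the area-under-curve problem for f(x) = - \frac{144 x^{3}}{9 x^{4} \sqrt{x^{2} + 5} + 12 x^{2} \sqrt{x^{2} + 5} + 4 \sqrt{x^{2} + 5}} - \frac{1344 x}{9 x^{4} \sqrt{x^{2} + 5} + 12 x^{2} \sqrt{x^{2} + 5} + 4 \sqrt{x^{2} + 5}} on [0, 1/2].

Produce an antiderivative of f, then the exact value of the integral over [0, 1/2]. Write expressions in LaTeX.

Antiderivative: F(x) = \frac{48 \sqrt{x^{2} + 5}}{3 x^{2} + 2}; value = - 24 \sqrt{5} + \frac{96 \sqrt{21}}{11}

f has the shape u'v + uv' for u = 16 \sqrt{x^{2} + 5} and v = \frac{1}{x^{2} + \frac{2}{3}} — it is the derivative of the product u*v.
F(x) = \frac{48 \sqrt{x^{2} + 5}}{3 x^{2} + 2} is an antiderivative of f.
Check: d/dx[\frac{48 \sqrt{x^{2} + 5}}{3 x^{2} + 2}] = \frac{- 144 x^{3} - 1344 x}{9 x^{4} \sqrt{x^{2} + 5} + 12 x^{2} \sqrt{x^{2} + 5} + 4 \sqrt{x^{2} + 5}}, which equals f(x).
F(1/2) = \frac{96 \sqrt{21}}{11}; F(0) = 24 \sqrt{5}.
Integral = F(1/2) - F(0) = - 24 \sqrt{5} + \frac{96 \sqrt{21}}{11}.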